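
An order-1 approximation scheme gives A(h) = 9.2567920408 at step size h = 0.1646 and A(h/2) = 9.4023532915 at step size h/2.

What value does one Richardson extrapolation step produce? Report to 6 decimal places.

The method has order 1: 2^1 = 2.
2^1 × A(h/2) = 18.8047065830; minus A(h) gives 9.5479145422.
Divide by 2^1 − 1 = 1.
R = 9.5479145422/1 = 9.5479145422

9.547915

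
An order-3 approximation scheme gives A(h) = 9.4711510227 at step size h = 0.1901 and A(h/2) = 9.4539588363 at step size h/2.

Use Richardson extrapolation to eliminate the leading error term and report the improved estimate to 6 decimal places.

9.451503

The method has order 3: 2^3 = 8.
8×9.4539588363 = 75.6316706904; subtract 9.4711510227 → 66.1605196677
Denominator 8 − 1 = 7.
So the Richardson estimate is 9.4515028097.
Correction |R − A(h/2)| = 2.456e-03; gap |A(h/2) − A(h)| = 1.719e-02.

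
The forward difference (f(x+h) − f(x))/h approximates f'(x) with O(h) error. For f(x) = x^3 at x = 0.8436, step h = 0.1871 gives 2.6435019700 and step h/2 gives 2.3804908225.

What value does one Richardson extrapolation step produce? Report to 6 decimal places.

2.117480

Leading term ∝ h^1; use weight 2 = 2^1.
Difference of the inputs: 2.3804908225 − 2.6435019700 = -0.2630111475
Correction (A(h/2) − A(h))/(2 − 1) = (-0.2630111475)/1 = -0.2630111475
R = 2.3804908225 − 0.2630111475 = 2.1174796750
Shift from A(h/2): −0.2630111475.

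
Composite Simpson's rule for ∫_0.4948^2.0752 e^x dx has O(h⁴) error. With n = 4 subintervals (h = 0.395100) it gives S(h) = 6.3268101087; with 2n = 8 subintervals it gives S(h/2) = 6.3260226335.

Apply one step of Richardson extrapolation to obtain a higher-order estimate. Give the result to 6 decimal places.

Order 4 gives 2^r = 16 and 2^r − 1 = 15.
16 × 6.3260226335 = 101.2163621360; 101.2163621360 − 6.3268101087 = 94.8895520273
R = 94.8895520273/15 = 6.3259701352

6.325970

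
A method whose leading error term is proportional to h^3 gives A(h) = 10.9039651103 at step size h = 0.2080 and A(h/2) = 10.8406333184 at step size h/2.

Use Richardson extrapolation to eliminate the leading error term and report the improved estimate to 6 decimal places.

10.831586

r = 3: numerator weight 8, denominator 7.
Difference of the inputs: 10.8406333184 − 10.9039651103 = -0.0633317919
Correction (A(h/2) − A(h))/(8 − 1) = (-0.0633317919)/7 = -0.0090473988
R = 10.8406333184 − 0.0090473988 = 10.8315859196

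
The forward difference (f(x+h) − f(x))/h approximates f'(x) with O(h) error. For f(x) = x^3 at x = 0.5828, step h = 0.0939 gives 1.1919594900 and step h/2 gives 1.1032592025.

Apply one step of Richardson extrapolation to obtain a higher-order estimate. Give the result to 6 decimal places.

1.014559

Method order is 1; weight 2^1 = 2.
2 × 1.1032592025 = 2.2065184050; subtract 1.1919594900 → 1.0145589150
R = 1.0145589150/1 = 1.0145589150
Correction |R − A(h/2)| = 8.870e-02; gap |A(h/2) − A(h)| = 8.870e-02.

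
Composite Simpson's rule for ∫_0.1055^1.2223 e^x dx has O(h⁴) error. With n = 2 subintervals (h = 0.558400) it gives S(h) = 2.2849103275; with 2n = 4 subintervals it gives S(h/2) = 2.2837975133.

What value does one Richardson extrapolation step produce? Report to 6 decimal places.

r = 4: numerator weight 16, denominator 15.
16*2.2837975133 = 36.5407602128; subtract 2.2849103275 → 34.2558498853
34.2558498853 ÷ 15 = 2.2837233257

2.283723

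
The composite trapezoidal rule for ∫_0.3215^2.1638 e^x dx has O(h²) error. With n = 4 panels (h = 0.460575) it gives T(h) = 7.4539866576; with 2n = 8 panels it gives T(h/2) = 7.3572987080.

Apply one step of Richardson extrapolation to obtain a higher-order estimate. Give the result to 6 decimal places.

7.325069

With r = 2 the leading error scales as h^2, so the weight is 2^2 = 4.
4×7.3572987080 = 29.4291948320; subtract 7.4539866576 → 21.9752081744
Divide by 2^2 − 1 = 3.
Extrapolated: 21.9752081744 / 3 = 7.3250693915
Gap between inputs: 9.669e-02; correction applied: −0.0322293165.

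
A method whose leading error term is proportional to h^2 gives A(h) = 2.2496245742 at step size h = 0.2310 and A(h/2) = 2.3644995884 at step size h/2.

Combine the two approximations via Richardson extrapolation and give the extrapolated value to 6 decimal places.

With r = 2 the leading error scales as h^2, so the weight is 2^2 = 4.
Weighted: 9.4579983536 − 2.2496245742 = 7.2083737794
Divide by 2^2 − 1 = 3.
(4 × 2.3644995884 − 2.2496245742)/(4 − 1) = 2.4027912598
Correction |R − A(h/2)| = 3.829e-02; gap |A(h/2) − A(h)| = 1.149e-01.

2.402791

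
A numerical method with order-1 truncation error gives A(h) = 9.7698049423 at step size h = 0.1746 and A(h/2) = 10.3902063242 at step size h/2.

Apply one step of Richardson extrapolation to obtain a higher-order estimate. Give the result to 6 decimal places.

11.010608

With r = 1 the leading error scales as h^1, so the weight is 2^1 = 2.
2*10.3902063242 − 9.7698049423 = 11.0106077061
Extrapolated: 11.0106077061 / 1 = 11.0106077061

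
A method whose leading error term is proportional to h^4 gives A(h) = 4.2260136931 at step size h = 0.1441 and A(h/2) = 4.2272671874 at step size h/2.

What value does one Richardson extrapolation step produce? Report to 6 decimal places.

4.227351

r = 4, so 2^r = 16.
16×4.2272671874 = 67.6362749984; 67.6362749984 − 4.2260136931 = 63.4102613053
Denominator 16 − 1 = 15.
Extrapolated: 63.4102613053 / 15 = 4.2273507537
Correction |R − A(h/2)| = 8.357e-05; gap |A(h/2) − A(h)| = 1.253e-03.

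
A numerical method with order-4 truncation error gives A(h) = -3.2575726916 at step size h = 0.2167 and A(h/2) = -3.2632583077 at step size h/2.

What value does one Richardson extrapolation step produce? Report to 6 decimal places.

-3.263637

Order 4 gives 2^r = 16 and 2^r − 1 = 15.
16·(-3.2632583077) − (-3.2575726916) = -48.9545602316
Divide by 2^4 − 1 = 15.
R = (-48.9545602316)/15 = -3.2636373488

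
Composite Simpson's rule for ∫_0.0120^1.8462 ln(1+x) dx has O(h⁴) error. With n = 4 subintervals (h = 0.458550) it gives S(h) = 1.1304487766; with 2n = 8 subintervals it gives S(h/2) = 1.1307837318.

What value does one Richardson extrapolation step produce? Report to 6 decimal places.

Order 4 gives 2^r = 16 and 2^r − 1 = 15.
16 × 1.1307837318 − 1.1304487766 = 16.9620909322
R = 16.9620909322/15 = 1.1308060621
Gap between inputs: 3.350e-04; correction applied: +0.0000223303.

1.130806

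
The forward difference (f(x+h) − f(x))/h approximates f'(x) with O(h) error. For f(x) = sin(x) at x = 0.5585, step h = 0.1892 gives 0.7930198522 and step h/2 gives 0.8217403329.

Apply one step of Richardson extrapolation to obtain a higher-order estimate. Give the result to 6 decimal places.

0.850461

Error is O(h^1); halving h shrinks it by 2^1 = 2.
A(h/2) − A(h) = 0.8217403329 − 0.7930198522 = 0.0287204807
Divide by 2^1 − 1 = 1: 0.0287204807/1 = 0.0287204807
R = A(h/2) + (A(h/2) − A(h))/1 = 0.8217403329 + 0.0287204807 = 0.8504608136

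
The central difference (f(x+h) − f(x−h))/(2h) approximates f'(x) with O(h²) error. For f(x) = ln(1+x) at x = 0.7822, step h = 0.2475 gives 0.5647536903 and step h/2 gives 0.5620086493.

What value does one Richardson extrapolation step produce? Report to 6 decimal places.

r = 2, so 2^r = 4.
Numerator 4×A(h/2) − A(h) = 4×0.5620086493 − 0.5647536903 = 1.6832809069
Denominator 4 − 1 = 3.
(4×0.5620086493 − 0.5647536903)/(4 − 1) = 0.5610936356
Shift from A(h/2): −0.0009150137.

0.561094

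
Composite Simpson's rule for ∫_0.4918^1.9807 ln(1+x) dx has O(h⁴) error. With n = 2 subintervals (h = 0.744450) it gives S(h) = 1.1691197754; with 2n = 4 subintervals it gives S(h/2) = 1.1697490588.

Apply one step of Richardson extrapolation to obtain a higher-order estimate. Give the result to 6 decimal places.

1.169791

Leading term ∝ h^4; use weight 16 = 2^4.
16*1.1697490588 − 1.1691197754 = 17.5468651654
Divide by 2^4 − 1 = 15.
Result: 1.1697910110
Gap between inputs: 6.293e-04; correction applied: +0.0000419522.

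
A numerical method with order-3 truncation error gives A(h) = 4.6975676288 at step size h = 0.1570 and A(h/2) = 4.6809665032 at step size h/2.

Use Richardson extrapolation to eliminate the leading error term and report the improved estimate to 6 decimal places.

Leading term ∝ h^3; use weight 8 = 2^3.
Numerator 8 × A(h/2) − A(h) = 8 × 4.6809665032 − 4.6975676288 = 32.7501643968
Extrapolated: 32.7501643968 / 7 = 4.6785949138

4.678595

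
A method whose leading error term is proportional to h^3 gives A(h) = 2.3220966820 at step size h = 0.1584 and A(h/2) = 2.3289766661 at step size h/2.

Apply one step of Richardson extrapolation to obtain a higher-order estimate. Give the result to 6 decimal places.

2.329960

r = 3, so 2^r = 8.
A(h/2) − A(h) = 2.3289766661 − 2.3220966820 = 0.0068799841
Correction (A(h/2) − A(h))/(8 − 1) = 0.0068799841/7 = 0.0009828549
R = A(h/2) + (A(h/2) − A(h))/7 = 2.3289766661 + 0.0009828549 = 2.3299595210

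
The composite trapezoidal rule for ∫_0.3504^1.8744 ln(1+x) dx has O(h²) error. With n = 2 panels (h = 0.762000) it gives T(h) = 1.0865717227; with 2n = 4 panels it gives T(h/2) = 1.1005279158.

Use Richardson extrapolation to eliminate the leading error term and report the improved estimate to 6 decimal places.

1.105180

Leading term ∝ h^2; use weight 4 = 2^2.
4×1.1005279158 = 4.4021116632; 4.4021116632 − 1.0865717227 = 3.3155399405
R = 3.3155399405/3 = 1.1051799802
Shift from A(h/2): +0.0046520644.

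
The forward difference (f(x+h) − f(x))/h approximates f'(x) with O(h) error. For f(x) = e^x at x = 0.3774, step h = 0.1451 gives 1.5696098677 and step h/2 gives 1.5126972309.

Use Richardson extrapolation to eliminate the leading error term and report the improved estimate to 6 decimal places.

With r = 1 the leading error scales as h^1, so the weight is 2^1 = 2.
A(h/2) − A(h) = 1.5126972309 − 1.5696098677 = -0.0569126368
Correction (A(h/2) − A(h))/(2 − 1) = (-0.0569126368)/1 = -0.0569126368
R = A(h/2) + (A(h/2) − A(h))/1 = 1.5126972309 − 0.0569126368 = 1.4557845941

1.455785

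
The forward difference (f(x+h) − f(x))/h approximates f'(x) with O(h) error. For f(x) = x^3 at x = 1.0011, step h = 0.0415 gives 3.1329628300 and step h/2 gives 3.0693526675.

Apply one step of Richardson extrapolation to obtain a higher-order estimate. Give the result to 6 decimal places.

3.005743

Error is O(h^1); halving h shrinks it by 2^1 = 2.
Difference of the inputs: 3.0693526675 − 3.1329628300 = -0.0636101625
Divide by 2^1 − 1 = 1: (-0.0636101625)/1 = -0.0636101625
R = A(h/2) + (A(h/2) − A(h))/1 = 3.0693526675 − 0.0636101625 = 3.0057425050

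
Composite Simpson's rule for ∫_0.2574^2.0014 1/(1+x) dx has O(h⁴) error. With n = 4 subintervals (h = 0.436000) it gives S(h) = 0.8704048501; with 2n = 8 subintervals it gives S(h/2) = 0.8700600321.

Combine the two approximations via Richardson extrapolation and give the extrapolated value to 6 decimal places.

r = 4: numerator weight 16, denominator 15.
16×0.8700600321 = 13.9209605136; 13.9209605136 − 0.8704048501 = 13.0505556635
(16×0.8700600321 − 0.8704048501)/(16 − 1) = 0.8700370442

0.870037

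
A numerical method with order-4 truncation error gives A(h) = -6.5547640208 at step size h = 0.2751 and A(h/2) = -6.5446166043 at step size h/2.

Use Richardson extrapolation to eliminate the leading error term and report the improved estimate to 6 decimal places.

-6.543940

r = 4: numerator weight 16, denominator 15.
Numerator 16·A(h/2) − A(h) = 16·(-6.5446166043) − (-6.5547640208) = -98.1591016480
Divide by 2^4 − 1 = 15.
R = (-98.1591016480)/15 = -6.5439401099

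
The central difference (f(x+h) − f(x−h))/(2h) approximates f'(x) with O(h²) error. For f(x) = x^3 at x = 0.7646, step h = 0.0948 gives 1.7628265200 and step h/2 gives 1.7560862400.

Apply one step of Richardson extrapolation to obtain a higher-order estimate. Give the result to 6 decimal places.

1.753839

Leading term ∝ h^2; use weight 4 = 2^2.
4*1.7560862400 = 7.0243449600; 7.0243449600 − 1.7628265200 = 5.2615184400
Extrapolated: 5.2615184400 / 3 = 1.7538394800
Gap between inputs: 6.740e-03; correction applied: −0.0022467600.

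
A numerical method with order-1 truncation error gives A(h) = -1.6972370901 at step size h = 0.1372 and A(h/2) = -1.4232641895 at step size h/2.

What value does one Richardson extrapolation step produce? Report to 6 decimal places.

r = 1: numerator weight 2, denominator 1.
2×(-1.4232641895) = -2.8465283790; (-2.8465283790) − (-1.6972370901) = -1.1492912889
(2×(-1.4232641895) − (-1.6972370901))/(2 − 1) = -1.1492912889
Gap between inputs: 2.740e-01; correction applied: +0.2739729006.

-1.149291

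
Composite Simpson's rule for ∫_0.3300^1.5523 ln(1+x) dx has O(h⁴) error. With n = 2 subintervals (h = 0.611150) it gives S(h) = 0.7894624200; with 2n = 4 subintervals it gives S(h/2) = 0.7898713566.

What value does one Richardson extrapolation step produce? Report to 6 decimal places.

0.789899

The method has order 4: 2^4 = 16.
Difference of the inputs: 0.7898713566 − 0.7894624200 = 0.0004089366
Correction (A(h/2) − A(h))/(16 − 1) = 0.0004089366/15 = 0.0000272624
R = A(h/2) + (A(h/2) − A(h))/15 = 0.7898713566 + 0.0000272624 = 0.7898986190
Correction |R − A(h/2)| = 2.726e-05; gap |A(h/2) − A(h)| = 4.089e-04.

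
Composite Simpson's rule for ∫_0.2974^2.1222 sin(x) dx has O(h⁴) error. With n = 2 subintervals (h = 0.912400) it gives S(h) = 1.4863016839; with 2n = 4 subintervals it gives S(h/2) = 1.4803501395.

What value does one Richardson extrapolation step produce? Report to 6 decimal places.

The method has order 4: 2^4 = 16.
16*1.4803501395 = 23.6856022320; subtract 1.4863016839 → 22.1993005481
Denominator 16 − 1 = 15.
(16*1.4803501395 − 1.4863016839)/(16 − 1) = 1.4799533699
Gap between inputs: 5.952e-03; correction applied: −0.0003967696.

1.479953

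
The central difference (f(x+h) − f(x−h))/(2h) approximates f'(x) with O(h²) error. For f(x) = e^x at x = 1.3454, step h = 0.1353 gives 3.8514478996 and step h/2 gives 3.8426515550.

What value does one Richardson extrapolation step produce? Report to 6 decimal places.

3.839719

Method order is 2; weight 2^2 = 4.
4·3.8426515550 − 3.8514478996 = 11.5191583204
Denominator 4 − 1 = 3.
Extrapolated: 11.5191583204 / 3 = 3.8397194401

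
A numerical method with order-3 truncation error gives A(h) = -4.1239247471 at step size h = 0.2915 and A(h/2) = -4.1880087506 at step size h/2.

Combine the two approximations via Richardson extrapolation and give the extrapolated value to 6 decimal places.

With r = 3 the leading error scales as h^3, so the weight is 2^3 = 8.
Top: 8(-4.1880087506) − (-4.1239247471) = -29.3801452577
Denominator 8 − 1 = 7.
Result: -4.1971636082

-4.197164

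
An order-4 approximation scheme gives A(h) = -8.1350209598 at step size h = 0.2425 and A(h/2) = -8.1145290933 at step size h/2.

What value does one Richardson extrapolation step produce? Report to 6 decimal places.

Method order is 4; weight 2^4 = 16.
16*(-8.1145290933) = -129.8324654928; (-129.8324654928) − (-8.1350209598) = -121.6974445330
Denominator 16 − 1 = 15.
(16*(-8.1145290933) − (-8.1350209598))/(16 − 1) = -8.1131629689
Correction |R − A(h/2)| = 1.366e-03; gap |A(h/2) − A(h)| = 2.049e-02.

-8.113163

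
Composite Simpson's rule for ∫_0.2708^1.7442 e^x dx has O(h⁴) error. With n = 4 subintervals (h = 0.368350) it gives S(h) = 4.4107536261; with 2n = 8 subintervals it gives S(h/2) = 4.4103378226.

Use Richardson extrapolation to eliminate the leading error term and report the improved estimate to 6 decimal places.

4.410310

r = 4, so 2^r = 16.
Top: 16(4.4103378226) − (4.4107536261) = 66.1546515355
Extrapolated: 66.1546515355 / 15 = 4.4103101024
Gap between inputs: 4.158e-04; correction applied: −0.0000277202.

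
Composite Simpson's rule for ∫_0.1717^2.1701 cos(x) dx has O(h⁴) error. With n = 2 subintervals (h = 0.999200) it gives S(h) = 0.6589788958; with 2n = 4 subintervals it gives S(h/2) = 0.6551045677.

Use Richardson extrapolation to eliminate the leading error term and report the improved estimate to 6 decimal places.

0.654846

r = 4, so 2^r = 16.
16×0.6551045677 = 10.4816730832; subtract 0.6589788958 → 9.8226941874
Divide by 2^4 − 1 = 15.
Result: 0.6548462792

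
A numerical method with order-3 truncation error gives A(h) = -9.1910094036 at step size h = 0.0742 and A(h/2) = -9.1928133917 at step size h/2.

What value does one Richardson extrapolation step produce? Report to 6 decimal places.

Method order is 3; weight 2^3 = 8.
8·(-9.1928133917) − (-9.1910094036) = -64.3514977300
(8·(-9.1928133917) − (-9.1910094036))/(8 − 1) = -9.1930711043
Correction |R − A(h/2)| = 2.577e-04; gap |A(h/2) − A(h)| = 1.804e-03.

-9.193071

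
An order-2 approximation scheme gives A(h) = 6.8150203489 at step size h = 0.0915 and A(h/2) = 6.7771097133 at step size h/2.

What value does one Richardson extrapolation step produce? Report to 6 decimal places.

r = 2: numerator weight 4, denominator 3.
4 × 6.7771097133 = 27.1084388532; subtract 6.8150203489 → 20.2934185043
Extrapolated: 20.2934185043 / 3 = 6.7644728348
Shift from A(h/2): −0.0126368785.

6.764473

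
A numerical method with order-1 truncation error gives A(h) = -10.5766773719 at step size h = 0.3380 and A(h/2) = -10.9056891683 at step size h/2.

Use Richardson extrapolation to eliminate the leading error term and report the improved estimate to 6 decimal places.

Leading term ∝ h^1; use weight 2 = 2^1.
2×(-10.9056891683) − (-10.5766773719) = -11.2347009647
Extrapolated: (-11.2347009647) / 1 = -11.2347009647

-11.234701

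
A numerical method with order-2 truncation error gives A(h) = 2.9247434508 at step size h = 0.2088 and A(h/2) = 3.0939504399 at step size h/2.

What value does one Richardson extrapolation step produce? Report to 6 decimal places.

3.150353

Error is O(h^2); halving h shrinks it by 2^2 = 4.
Weighted: 12.3758017596 − 2.9247434508 = 9.4510583088
Divide by 2^2 − 1 = 3.
9.4510583088 ÷ 3 = 3.1503527696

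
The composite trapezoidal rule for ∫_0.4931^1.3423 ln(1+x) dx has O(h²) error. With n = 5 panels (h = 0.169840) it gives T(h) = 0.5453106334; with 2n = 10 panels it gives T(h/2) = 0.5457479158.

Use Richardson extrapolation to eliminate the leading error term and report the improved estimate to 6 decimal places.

0.545894

The method has order 2: 2^2 = 4.
Top: 4(0.5457479158) − (0.5453106334) = 1.6376810298
Divide by 2^2 − 1 = 3.
R = 1.6376810298/3 = 0.5458936766
Shift from A(h/2): +0.0001457608.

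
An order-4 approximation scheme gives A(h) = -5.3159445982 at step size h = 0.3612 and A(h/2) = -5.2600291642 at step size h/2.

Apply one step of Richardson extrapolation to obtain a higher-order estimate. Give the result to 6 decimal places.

-5.256301

r = 4, so 2^r = 16.
2^4 × A(h/2) = -84.1604666272; minus A(h) gives -78.8445220290.
Denominator 16 − 1 = 15.
Result: -5.2563014686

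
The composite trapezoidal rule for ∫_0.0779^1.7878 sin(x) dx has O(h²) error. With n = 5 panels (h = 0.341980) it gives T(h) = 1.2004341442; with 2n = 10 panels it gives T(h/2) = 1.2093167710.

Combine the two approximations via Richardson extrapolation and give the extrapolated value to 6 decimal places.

1.212278

r = 2: numerator weight 4, denominator 3.
Weighted: 4.8372670840 − 1.2004341442 = 3.6368329398
Divide by 2^2 − 1 = 3.
Result: 1.2122776466
Gap between inputs: 8.883e-03; correction applied: +0.0029608756.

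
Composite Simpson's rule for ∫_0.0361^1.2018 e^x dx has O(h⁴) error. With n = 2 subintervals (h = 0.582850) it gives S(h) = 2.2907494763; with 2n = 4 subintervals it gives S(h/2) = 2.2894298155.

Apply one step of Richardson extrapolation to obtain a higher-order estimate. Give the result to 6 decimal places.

r = 4, so 2^r = 16.
Weighted: 36.6308770480 − 2.2907494763 = 34.3401275717
Denominator 16 − 1 = 15.
34.3401275717 ÷ 15 = 2.2893418381

2.289342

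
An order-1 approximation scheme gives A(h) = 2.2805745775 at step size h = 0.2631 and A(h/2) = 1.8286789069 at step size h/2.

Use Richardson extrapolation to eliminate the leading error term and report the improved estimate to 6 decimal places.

1.376783

r = 1, so 2^r = 2.
Difference of the inputs: 1.8286789069 − 2.2805745775 = -0.4518956706
Divide by 2^1 − 1 = 1: (-0.4518956706)/1 = -0.4518956706
R = A(h/2) + (A(h/2) − A(h))/1 = 1.8286789069 − 0.4518956706 = 1.3767832363
Gap between inputs: 4.519e-01; correction applied: −0.4518956706.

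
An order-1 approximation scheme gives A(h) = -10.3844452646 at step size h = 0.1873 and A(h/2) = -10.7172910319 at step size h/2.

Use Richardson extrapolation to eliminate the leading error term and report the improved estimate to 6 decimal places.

-11.050137

Method order is 1; weight 2^1 = 2.
2×(-10.7172910319) = -21.4345820638; (-21.4345820638) − (-10.3844452646) = -11.0501367992
Divide by 2^1 − 1 = 1.
(-11.0501367992) ÷ 1 = -11.0501367992
Correction |R − A(h/2)| = 3.328e-01; gap |A(h/2) − A(h)| = 3.328e-01.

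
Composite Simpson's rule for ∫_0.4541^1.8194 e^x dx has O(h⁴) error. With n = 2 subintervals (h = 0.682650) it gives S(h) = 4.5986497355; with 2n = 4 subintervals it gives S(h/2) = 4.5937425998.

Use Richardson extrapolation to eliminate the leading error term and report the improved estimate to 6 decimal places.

r = 4, so 2^r = 16.
Difference of the inputs: 4.5937425998 − 4.5986497355 = -0.0049071357
Correction (A(h/2) − A(h))/(16 − 1) = (-0.0049071357)/15 = -0.0003271424
R = A(h/2) + (A(h/2) − A(h))/15 = 4.5937425998 − 0.0003271424 = 4.5934154574

4.593415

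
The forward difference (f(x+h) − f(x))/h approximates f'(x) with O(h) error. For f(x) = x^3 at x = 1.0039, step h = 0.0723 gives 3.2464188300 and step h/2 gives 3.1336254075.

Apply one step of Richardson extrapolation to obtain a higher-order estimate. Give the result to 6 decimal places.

3.020832

With r = 1 the leading error scales as h^1, so the weight is 2^1 = 2.
2×3.1336254075 = 6.2672508150; 6.2672508150 − 3.2464188300 = 3.0208319850
Denominator 2 − 1 = 1.
3.0208319850 ÷ 1 = 3.0208319850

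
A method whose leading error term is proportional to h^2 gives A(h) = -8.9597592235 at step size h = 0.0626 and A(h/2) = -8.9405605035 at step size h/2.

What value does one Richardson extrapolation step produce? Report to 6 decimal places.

r = 2: numerator weight 4, denominator 3.
Difference of the inputs: -8.9405605035 − (-8.9597592235) = 0.0191987200
Divide by 2^2 − 1 = 3: 0.0191987200/3 = 0.0063995733
R = -8.9405605035 + 0.0063995733 = -8.9341609302

-8.934161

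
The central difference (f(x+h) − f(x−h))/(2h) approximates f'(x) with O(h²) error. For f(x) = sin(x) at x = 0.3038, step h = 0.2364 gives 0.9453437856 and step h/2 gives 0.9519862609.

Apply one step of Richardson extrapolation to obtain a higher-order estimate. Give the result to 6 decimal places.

0.954200

Leading term ∝ h^2; use weight 4 = 2^2.
Weighted: 3.8079450436 − 0.9453437856 = 2.8626012580
2.8626012580 ÷ 3 = 0.9542004193
Correction |R − A(h/2)| = 2.214e-03; gap |A(h/2) − A(h)| = 6.642e-03.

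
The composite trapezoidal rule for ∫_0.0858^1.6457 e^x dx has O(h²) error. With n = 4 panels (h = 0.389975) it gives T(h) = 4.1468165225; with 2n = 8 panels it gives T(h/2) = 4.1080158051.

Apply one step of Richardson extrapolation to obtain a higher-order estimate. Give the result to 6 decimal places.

4.095082

Error is O(h^2); halving h shrinks it by 2^2 = 4.
Top: 4(4.1080158051) − (4.1468165225) = 12.2852466979
R = 12.2852466979/3 = 4.0950822326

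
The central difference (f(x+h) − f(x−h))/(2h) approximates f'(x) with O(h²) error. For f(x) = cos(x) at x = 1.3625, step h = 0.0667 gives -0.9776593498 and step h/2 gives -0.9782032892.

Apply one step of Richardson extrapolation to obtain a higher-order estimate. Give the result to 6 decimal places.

-0.978385

With r = 2 the leading error scales as h^2, so the weight is 2^2 = 4.
4*(-0.9782032892) = -3.9128131568; (-3.9128131568) − (-0.9776593498) = -2.9351538070
(-2.9351538070) ÷ 3 = -0.9783846023
Correction |R − A(h/2)| = 1.813e-04; gap |A(h/2) − A(h)| = 5.439e-04.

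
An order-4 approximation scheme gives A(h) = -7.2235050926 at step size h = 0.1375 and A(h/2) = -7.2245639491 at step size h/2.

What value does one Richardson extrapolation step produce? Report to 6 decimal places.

-7.224635

Method order is 4; weight 2^4 = 16.
Numerator 16*A(h/2) − A(h) = 16*(-7.2245639491) − (-7.2235050926) = -108.3695180930
Denominator 16 − 1 = 15.
(-108.3695180930) ÷ 15 = -7.2246345395
Correction |R − A(h/2)| = 7.059e-05; gap |A(h/2) − A(h)| = 1.059e-03.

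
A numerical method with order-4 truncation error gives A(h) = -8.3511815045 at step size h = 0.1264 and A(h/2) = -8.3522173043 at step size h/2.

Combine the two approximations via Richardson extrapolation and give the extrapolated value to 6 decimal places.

r = 4, so 2^r = 16.
Weighted: (-133.6354768688) − (-8.3511815045) = -125.2842953643
(16·(-8.3522173043) − (-8.3511815045))/(16 − 1) = -8.3522863576
Gap between inputs: 1.036e-03; correction applied: −0.0000690533.

-8.352286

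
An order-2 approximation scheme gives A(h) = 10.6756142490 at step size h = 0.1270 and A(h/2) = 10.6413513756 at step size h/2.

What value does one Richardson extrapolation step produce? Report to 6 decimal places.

Error is O(h^2); halving h shrinks it by 2^2 = 4.
Weighted: 42.5654055024 − 10.6756142490 = 31.8897912534
Extrapolated: 31.8897912534 / 3 = 10.6299304178

10.629930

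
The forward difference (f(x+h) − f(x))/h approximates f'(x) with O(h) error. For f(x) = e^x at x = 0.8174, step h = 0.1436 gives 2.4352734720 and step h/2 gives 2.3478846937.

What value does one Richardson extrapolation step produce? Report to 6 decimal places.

The method has order 1: 2^1 = 2.
Top: 2(2.3478846937) − (2.4352734720) = 2.2604959154
Divide by 2^1 − 1 = 1.
(2×2.3478846937 − 2.4352734720)/(2 − 1) = 2.2604959154
Correction |R − A(h/2)| = 8.739e-02; gap |A(h/2) − A(h)| = 8.739e-02.

2.260496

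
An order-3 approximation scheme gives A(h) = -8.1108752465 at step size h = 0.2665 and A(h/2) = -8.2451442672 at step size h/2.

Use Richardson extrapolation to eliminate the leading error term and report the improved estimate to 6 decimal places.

-8.264326

r = 3, so 2^r = 8.
Numerator 8 × A(h/2) − A(h) = 8 × (-8.2451442672) − (-8.1108752465) = -57.8502788911
(-57.8502788911) ÷ 7 = -8.2643255559
Correction |R − A(h/2)| = 1.918e-02; gap |A(h/2) − A(h)| = 1.343e-01.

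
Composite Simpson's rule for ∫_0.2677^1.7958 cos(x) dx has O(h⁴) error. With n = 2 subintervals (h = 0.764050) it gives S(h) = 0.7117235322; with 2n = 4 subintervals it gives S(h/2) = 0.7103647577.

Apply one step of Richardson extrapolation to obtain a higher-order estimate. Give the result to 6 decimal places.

With r = 4 the leading error scales as h^4, so the weight is 2^4 = 16.
2^4*A(h/2) = 11.3658361232; minus A(h) gives 10.6541125910.
Divide by 2^4 − 1 = 15.
(16*0.7103647577 − 0.7117235322)/(16 − 1) = 0.7102741727

0.710274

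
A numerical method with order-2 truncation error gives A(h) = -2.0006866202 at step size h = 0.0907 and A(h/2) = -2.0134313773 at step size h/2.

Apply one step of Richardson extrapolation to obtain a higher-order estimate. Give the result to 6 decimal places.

-2.017680

r = 2: numerator weight 4, denominator 3.
4·(-2.0134313773) − (-2.0006866202) = -6.0530388890
(4·(-2.0134313773) − (-2.0006866202))/(4 − 1) = -2.0176796297
Shift from A(h/2): −0.0042482524.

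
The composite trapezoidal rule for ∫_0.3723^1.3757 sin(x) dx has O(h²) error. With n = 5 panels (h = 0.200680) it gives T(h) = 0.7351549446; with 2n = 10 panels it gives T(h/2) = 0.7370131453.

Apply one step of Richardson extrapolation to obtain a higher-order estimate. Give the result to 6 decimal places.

Error is O(h^2); halving h shrinks it by 2^2 = 4.
Numerator 4·A(h/2) − A(h) = 4·0.7370131453 − 0.7351549446 = 2.2128976366
Denominator 4 − 1 = 3.
R = 2.2128976366/3 = 0.7376325455
Gap between inputs: 1.858e-03; correction applied: +0.0006194002.

0.737633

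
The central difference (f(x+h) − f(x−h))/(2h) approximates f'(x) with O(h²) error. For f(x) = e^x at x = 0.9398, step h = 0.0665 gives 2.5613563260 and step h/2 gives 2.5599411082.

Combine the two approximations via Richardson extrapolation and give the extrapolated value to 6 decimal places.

The method has order 2: 2^2 = 4.
4 × 2.5599411082 = 10.2397644328; subtract 2.5613563260 → 7.6784081068
R = 7.6784081068/3 = 2.5594693689
Gap between inputs: 1.415e-03; correction applied: −0.0004717393.

2.559469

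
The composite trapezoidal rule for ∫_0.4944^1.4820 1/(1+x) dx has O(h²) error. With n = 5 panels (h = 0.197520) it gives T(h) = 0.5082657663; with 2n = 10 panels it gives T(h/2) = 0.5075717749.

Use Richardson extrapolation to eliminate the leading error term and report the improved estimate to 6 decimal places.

0.507340

r = 2, so 2^r = 4.
4×0.5075717749 − 0.5082657663 = 1.5220213333
R = 1.5220213333/3 = 0.5073404444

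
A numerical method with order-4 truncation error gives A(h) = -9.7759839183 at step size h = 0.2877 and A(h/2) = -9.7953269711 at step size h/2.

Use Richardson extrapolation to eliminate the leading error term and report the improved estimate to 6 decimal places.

-9.796617

With r = 4 the leading error scales as h^4, so the weight is 2^4 = 16.
16*(-9.7953269711) − (-9.7759839183) = -146.9492476193
(-146.9492476193) ÷ 15 = -9.7966165080
Correction |R − A(h/2)| = 1.290e-03; gap |A(h/2) − A(h)| = 1.934e-02.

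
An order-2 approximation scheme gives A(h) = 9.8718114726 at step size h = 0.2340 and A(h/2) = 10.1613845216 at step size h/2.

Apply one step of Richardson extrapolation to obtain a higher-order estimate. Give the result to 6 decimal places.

r = 2, so 2^r = 4.
4·10.1613845216 − 9.8718114726 = 30.7737266138
Extrapolated: 30.7737266138 / 3 = 10.2579088713

10.257909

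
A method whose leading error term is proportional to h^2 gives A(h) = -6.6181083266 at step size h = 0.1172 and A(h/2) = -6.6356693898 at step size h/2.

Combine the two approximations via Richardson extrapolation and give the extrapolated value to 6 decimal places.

-6.641523

Error is O(h^2); halving h shrinks it by 2^2 = 4.
Numerator 4 × A(h/2) − A(h) = 4 × (-6.6356693898) − (-6.6181083266) = -19.9245692326
Divide by 2^2 − 1 = 3.
Extrapolated: (-19.9245692326) / 3 = -6.6415230775
Gap between inputs: 1.756e-02; correction applied: −0.0058536877.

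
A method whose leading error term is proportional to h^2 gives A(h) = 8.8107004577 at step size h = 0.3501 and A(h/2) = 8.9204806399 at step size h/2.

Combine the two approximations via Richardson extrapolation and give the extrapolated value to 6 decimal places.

With r = 2 the leading error scales as h^2, so the weight is 2^2 = 4.
Top: 4(8.9204806399) − (8.8107004577) = 26.8712221019
Divide by 2^2 − 1 = 3.
(4 × 8.9204806399 − 8.8107004577)/(4 − 1) = 8.9570740340

8.957074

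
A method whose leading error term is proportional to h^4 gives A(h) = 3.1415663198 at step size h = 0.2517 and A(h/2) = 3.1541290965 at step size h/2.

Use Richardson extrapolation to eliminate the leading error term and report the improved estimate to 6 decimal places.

Order 4 gives 2^r = 16 and 2^r − 1 = 15.
Difference of the inputs: 3.1541290965 − 3.1415663198 = 0.0125627767
Divide by 2^4 − 1 = 15: 0.0125627767/15 = 0.0008375184
R = 3.1541290965 + 0.0008375184 = 3.1549666149

3.154967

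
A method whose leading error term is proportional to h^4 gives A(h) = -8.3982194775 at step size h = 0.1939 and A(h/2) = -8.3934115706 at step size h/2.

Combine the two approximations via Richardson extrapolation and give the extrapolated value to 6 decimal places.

-8.393091

r = 4: numerator weight 16, denominator 15.
Top: 16(-8.3934115706) − (-8.3982194775) = -125.8963656521
(16 × (-8.3934115706) − (-8.3982194775))/(16 − 1) = -8.3930910435
Shift from A(h/2): +0.0003205271.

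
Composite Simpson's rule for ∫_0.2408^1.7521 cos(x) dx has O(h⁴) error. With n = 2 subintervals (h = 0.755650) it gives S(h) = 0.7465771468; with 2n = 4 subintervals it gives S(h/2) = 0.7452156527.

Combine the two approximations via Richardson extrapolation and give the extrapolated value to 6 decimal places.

0.745125

r = 4, so 2^r = 16.
Weighted: 11.9234504432 − 0.7465771468 = 11.1768732964
Extrapolated: 11.1768732964 / 15 = 0.7451248864
Correction |R − A(h/2)| = 9.077e-05; gap |A(h/2) − A(h)| = 1.361e-03.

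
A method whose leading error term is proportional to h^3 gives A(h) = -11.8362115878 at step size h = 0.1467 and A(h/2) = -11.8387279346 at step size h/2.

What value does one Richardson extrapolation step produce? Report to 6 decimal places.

-11.839087

The method has order 3: 2^3 = 8.
Numerator 8·A(h/2) − A(h) = 8·(-11.8387279346) − (-11.8362115878) = -82.8736118890
Extrapolated: (-82.8736118890) / 7 = -11.8390874127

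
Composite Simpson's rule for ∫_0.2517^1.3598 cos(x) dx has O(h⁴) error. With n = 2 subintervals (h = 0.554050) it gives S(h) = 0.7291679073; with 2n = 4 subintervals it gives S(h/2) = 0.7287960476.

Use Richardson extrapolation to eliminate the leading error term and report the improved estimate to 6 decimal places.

Order 4 gives 2^r = 16 and 2^r − 1 = 15.
2^4 × A(h/2) = 11.6607367616; minus A(h) gives 10.9315688543.
10.9315688543 ÷ 15 = 0.7287712570

0.728771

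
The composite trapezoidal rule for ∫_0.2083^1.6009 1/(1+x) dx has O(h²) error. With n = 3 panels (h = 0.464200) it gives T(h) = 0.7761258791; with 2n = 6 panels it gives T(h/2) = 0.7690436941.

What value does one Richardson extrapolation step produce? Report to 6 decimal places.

0.766683

Method order is 2; weight 2^2 = 4.
2^2·A(h/2) = 3.0761747764; minus A(h) gives 2.3000488973.
R = 2.3000488973/3 = 0.7666829658
Correction |R − A(h/2)| = 2.361e-03; gap |A(h/2) − A(h)| = 7.082e-03.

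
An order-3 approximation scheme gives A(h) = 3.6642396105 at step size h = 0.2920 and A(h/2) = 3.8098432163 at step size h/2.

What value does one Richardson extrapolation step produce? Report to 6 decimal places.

r = 3: numerator weight 8, denominator 7.
8×3.8098432163 = 30.4787457304; 30.4787457304 − 3.6642396105 = 26.8145061199
Denominator 8 − 1 = 7.
(8×3.8098432163 − 3.6642396105)/(8 − 1) = 3.8306437314
Correction |R − A(h/2)| = 2.080e-02; gap |A(h/2) − A(h)| = 1.456e-01.

3.830644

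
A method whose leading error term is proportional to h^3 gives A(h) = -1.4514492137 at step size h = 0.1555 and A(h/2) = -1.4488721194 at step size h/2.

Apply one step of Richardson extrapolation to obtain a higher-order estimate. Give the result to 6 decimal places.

Error is O(h^3); halving h shrinks it by 2^3 = 8.
2^3·A(h/2) = -11.5909769552; minus A(h) gives -10.1395277415.
R = (-10.1395277415)/7 = -1.4485039631

-1.448504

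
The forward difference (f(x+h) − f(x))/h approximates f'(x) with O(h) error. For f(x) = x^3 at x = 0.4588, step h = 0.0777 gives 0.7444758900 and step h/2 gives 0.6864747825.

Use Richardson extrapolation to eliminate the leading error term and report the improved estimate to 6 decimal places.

Order 1 gives 2^r = 2 and 2^r − 1 = 1.
2 × 0.6864747825 = 1.3729495650; 1.3729495650 − 0.7444758900 = 0.6284736750
R = 0.6284736750/1 = 0.6284736750
Shift from A(h/2): −0.0580011075.

0.628474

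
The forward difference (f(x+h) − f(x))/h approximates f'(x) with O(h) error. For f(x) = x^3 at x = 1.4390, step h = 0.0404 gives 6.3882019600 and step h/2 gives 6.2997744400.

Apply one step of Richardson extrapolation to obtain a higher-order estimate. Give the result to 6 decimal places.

6.211347

The method has order 1: 2^1 = 2.
A(h/2) − A(h) = 6.2997744400 − 6.3882019600 = -0.0884275200
Correction (A(h/2) − A(h))/(2 − 1) = (-0.0884275200)/1 = -0.0884275200
R = 6.2997744400 − 0.0884275200 = 6.2113469200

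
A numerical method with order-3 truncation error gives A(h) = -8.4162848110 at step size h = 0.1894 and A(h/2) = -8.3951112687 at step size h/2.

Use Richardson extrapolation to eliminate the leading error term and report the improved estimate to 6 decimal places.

-8.392086

r = 3, so 2^r = 8.
Top: 8(-8.3951112687) − (-8.4162848110) = -58.7446053386
Extrapolated: (-58.7446053386) / 7 = -8.3920864769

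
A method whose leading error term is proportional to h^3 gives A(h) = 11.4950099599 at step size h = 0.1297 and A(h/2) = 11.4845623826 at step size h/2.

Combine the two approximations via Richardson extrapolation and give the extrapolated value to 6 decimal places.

With r = 3 the leading error scales as h^3, so the weight is 2^3 = 8.
Numerator 8×A(h/2) − A(h) = 8×11.4845623826 − 11.4950099599 = 80.3814891009
(8×11.4845623826 − 11.4950099599)/(8 − 1) = 11.4830698716

11.483070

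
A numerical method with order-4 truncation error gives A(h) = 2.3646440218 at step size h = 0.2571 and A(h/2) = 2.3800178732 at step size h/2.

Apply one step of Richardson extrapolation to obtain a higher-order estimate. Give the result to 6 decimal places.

2.381043

Method order is 4; weight 2^4 = 16.
16 × 2.3800178732 = 38.0802859712; 38.0802859712 − 2.3646440218 = 35.7156419494
R = 35.7156419494/15 = 2.3810427966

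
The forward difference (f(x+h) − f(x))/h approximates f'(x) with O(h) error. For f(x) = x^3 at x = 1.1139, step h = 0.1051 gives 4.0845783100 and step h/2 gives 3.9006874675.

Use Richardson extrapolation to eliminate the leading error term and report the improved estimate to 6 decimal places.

3.716797

Method order is 1; weight 2^1 = 2.
Weighted: 7.8013749350 − 4.0845783100 = 3.7167966250
3.7167966250 ÷ 1 = 3.7167966250
Correction |R − A(h/2)| = 1.839e-01; gap |A(h/2) − A(h)| = 1.839e-01.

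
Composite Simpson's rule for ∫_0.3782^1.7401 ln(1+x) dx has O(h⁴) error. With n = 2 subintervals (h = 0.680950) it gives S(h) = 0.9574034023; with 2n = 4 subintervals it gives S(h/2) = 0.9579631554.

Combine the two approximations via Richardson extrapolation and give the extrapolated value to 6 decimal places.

0.958000

r = 4, so 2^r = 16.
2^4·A(h/2) = 15.3274104864; minus A(h) gives 14.3700070841.
Extrapolated: 14.3700070841 / 15 = 0.9580004723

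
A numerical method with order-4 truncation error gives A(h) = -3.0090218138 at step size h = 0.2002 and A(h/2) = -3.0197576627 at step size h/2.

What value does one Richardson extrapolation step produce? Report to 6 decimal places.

-3.020473

Error is O(h^4); halving h shrinks it by 2^4 = 16.
2^4×A(h/2) = -48.3161226032; minus A(h) gives -45.3071007894.
Divide by 2^4 − 1 = 15.
Result: -3.0204733860
Shift from A(h/2): −0.0007157233.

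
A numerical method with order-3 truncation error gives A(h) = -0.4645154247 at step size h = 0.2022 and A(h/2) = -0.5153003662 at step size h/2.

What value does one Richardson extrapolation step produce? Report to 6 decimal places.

Error is O(h^3); halving h shrinks it by 2^3 = 8.
Weighted: (-4.1224029296) − (-0.4645154247) = -3.6578875049
Divide by 2^3 − 1 = 7.
Result: -0.5225553578

-0.522555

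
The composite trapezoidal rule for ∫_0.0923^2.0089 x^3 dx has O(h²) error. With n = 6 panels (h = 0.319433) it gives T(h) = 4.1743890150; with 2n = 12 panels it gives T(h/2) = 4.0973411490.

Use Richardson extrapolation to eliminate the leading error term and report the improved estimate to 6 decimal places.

4.071659

r = 2: numerator weight 4, denominator 3.
4*4.0973411490 − 4.1743890150 = 12.2149755810
Divide by 2^2 − 1 = 3.
12.2149755810 ÷ 3 = 4.0716585270
Gap between inputs: 7.705e-02; correction applied: −0.0256826220.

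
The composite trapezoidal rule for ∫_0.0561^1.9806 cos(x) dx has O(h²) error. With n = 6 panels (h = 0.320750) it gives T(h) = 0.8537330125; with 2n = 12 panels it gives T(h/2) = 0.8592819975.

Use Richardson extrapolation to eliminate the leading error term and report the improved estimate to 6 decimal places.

Order 2 gives 2^r = 4 and 2^r − 1 = 3.
Numerator 4*A(h/2) − A(h) = 4*0.8592819975 − 0.8537330125 = 2.5833949775
Divide by 2^2 − 1 = 3.
So the Richardson estimate is 0.8611316592.

0.861132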